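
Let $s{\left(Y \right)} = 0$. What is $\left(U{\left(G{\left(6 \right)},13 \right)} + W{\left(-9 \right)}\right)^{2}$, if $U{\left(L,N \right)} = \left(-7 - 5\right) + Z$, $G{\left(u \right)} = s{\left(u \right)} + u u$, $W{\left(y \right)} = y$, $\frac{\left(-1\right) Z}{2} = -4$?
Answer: $169$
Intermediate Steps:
$Z = 8$ ($Z = \left(-2\right) \left(-4\right) = 8$)
$G{\left(u \right)} = u^{2}$ ($G{\left(u \right)} = 0 + u u = 0 + u^{2} = u^{2}$)
$U{\left(L,N \right)} = -4$ ($U{\left(L,N \right)} = \left(-7 - 5\right) + 8 = -12 + 8 = -4$)
$\left(U{\left(G{\left(6 \right)},13 \right)} + W{\left(-9 \right)}\right)^{2} = \left(-4 - 9\right)^{2} = \left(-13\right)^{2} = 169$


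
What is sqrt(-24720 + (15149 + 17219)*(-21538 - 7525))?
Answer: 4*I*sqrt(58795994) ≈ 30671.0*I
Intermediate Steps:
sqrt(-24720 + (15149 + 17219)*(-21538 - 7525)) = sqrt(-24720 + 32368*(-29063)) = sqrt(-24720 - 940711184) = sqrt(-940735904) = 4*I*sqrt(58795994)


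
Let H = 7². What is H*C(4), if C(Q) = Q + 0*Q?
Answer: 196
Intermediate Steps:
H = 49
C(Q) = Q (C(Q) = Q + 0 = Q)
H*C(4) = 49*4 = 196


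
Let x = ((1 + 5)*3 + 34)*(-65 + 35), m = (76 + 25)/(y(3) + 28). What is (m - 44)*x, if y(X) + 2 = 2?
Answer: 441090/7 ≈ 63013.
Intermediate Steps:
y(X) = 0 (y(X) = -2 + 2 = 0)
m = 101/28 (m = (76 + 25)/(0 + 28) = 101/28 ≈ 3.6071)
x = -1560 (x = (6*3 + 34)*(-30) = (18 + 34)*(-30) = 52*(-30) = -1560)
(m - 44)*x = (101/28 - 44)*(-1560) = -1131/28*(-1560) = 441090/7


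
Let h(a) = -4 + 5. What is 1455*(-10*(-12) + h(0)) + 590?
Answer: 176645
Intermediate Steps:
h(a) = 1
1455*(-10*(-12) + h(0)) + 590 = 1455*(-10*(-12) + 1) + 590 = 1455*(120 + 1) + 590 = 1455*121 + 590 = 176055 + 590 = 176645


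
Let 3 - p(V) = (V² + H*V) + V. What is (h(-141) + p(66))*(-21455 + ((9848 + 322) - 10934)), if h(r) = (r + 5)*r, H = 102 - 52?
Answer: -254563083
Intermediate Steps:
H = 50
h(r) = r*(5 + r) (h(r) = (5 + r)*r = r*(5 + r))
p(V) = 3 - V² - 51*V (p(V) = 3 - ((V² + 50*V) + V) = 3 - (V² + 51*V) = 3 + (-V² - 51*V) = 3 - V² - 51*V)
(h(-141) + p(66))*(-21455 + ((9848 + 322) - 10934)) = (-141*(5 - 141) + (3 - 1*66² - 51*66))*(-21455 + ((9848 + 322) - 10934)) = (-141*(-136) + (3 - 1*4356 - 3366))*(-21455 + (10170 - 10934)) = (19176 + (3 - 4356 - 3366))*(-21455 - 764) = (19176 - 7719)*(-22219) = 11457*(-22219) = -254563083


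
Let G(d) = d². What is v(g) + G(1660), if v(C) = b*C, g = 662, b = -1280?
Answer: 1908240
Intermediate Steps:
v(C) = -1280*C
v(g) + G(1660) = -1280*662 + 1660² = -847360 + 2755600 = 1908240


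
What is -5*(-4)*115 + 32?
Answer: 2332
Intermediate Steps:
-5*(-4)*115 + 32 = 20*115 + 32 = 2300 + 32 = 2332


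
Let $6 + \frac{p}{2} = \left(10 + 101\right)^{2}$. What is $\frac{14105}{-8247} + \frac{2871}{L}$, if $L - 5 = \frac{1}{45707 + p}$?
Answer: $\frac{1660418254139}{2900354442} \approx 572.49$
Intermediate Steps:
$p = 24630$ ($p = -12 + 2 \left(10 + 101\right)^{2} = -12 + 2 \cdot 111^{2} = -12 + 2 \cdot 12321 = -12 + 24642 = 24630$)
$L = \frac{351686}{70337}$ ($L = 5 + \frac{1}{45707 + 24630} = 5 + \frac{1}{70337} = \frac{351686}{70337} \approx 5.0$)
$\frac{14105}{-8247} + \frac{2871}{L} = \frac{14105}{-8247} + \frac{2871}{\frac{351686}{70337}} = 14105 \left(- \frac{1}{8247}\right) + 2871 \cdot \frac{70337}{351686} = - \frac{14105}{8247} + \frac{201937527}{351686} = \frac{1660418254139}{2900354442}$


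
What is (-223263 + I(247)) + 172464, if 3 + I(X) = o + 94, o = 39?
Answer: -50669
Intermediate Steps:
I(X) = 130 (I(X) = -3 + (39 + 94) = -3 + 133 = 130)
(-223263 + I(247)) + 172464 = (-223263 + 130) + 172464 = -223133 + 172464 = -50669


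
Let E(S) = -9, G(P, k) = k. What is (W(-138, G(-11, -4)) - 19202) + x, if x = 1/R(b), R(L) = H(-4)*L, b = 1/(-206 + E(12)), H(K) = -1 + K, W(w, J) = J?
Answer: -19163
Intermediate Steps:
b = -1/215 (b = 1/(-206 - 9) = 1/(-215) = -1/215 ≈ -0.0046512)
R(L) = -5*L (R(L) = (-1 - 4)*L = -5*L)
x = 43 (x = 1/(-5*(-1/215)) = 1/(1/43) = 43)
(W(-138, G(-11, -4)) - 19202) + x = (-4 - 19202) + 43 = -19206 + 43 = -19163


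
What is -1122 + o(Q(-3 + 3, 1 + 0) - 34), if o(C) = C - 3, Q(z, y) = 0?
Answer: -1159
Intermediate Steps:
o(C) = -3 + C
-1122 + o(Q(-3 + 3, 1 + 0) - 34) = -1122 + (-3 + (0 - 34)) = -1122 + (-3 - 34) = -1122 - 37 = -1159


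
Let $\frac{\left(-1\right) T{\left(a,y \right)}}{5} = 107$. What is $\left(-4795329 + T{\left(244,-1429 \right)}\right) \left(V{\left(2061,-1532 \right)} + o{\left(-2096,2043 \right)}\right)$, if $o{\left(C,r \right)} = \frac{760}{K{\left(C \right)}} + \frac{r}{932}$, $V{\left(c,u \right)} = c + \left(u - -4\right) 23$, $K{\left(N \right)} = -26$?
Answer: $\frac{480978674089214}{3029} \approx 1.5879 \cdot 10^{11}$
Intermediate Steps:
$T{\left(a,y \right)} = -535$ ($T{\left(a,y \right)} = \left(-5\right) 107 = -535$)
$V{\left(c,u \right)} = 92 + c + 23 u$ ($V{\left(c,u \right)} = c + \left(u + 4\right) 23 = c + \left(4 + u\right) 23 = c + \left(92 + 23 u\right) = 92 + c + 23 u$)
$o{\left(C,r \right)} = - \frac{380}{13} + \frac{r}{932}$ ($o{\left(C,r \right)} = \frac{760}{-26} + \frac{r}{932} = 760 \left(- \frac{1}{26}\right) + r \frac{1}{932} = - \frac{380}{13} + \frac{r}{932}$)
$\left(-4795329 + T{\left(244,-1429 \right)}\right) \left(V{\left(2061,-1532 \right)} + o{\left(-2096,2043 \right)}\right) = \left(-4795329 - 535\right) \left(\left(92 + 2061 + 23 \left(-1532\right)\right) + \left(- \frac{380}{13} + \frac{1}{932} \cdot 2043\right)\right) = - 4795864 \left(\left(92 + 2061 - 35236\right) + \left(- \frac{380}{13} + \frac{2043}{932}\right)\right) = - 4795864 \left(-33083 - \frac{327601}{12116}\right) = \left(-4795864\right) \left(- \frac{401161229}{12116}\right) = \frac{480978674089214}{3029}$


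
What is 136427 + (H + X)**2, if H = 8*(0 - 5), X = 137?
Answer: 145836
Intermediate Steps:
H = -40 (H = 8*(-5) = -40)
136427 + (H + X)**2 = 136427 + (-40 + 137)**2 = 136427 + 97**2 = 136427 + 9409 = 145836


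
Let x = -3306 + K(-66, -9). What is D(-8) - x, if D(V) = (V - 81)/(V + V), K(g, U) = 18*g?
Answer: 71993/16 ≈ 4499.6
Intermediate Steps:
D(V) = (-81 + V)/(2*V) (D(V) = (-81 + V)/((2*V)) = (-81 + V)*(1/(2*V)) = (-81 + V)/(2*V))
x = -4494 (x = -3306 + 18*(-66) = -3306 - 1188 = -4494)
D(-8) - x = (½)*(-81 - 8)/(-8) - 1*(-4494) = (½)*(-⅛)*(-89) + 4494 = 89/16 + 4494 = 71993/16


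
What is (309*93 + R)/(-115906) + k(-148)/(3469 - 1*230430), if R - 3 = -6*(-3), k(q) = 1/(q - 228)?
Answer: -175295070913/706507804744 ≈ -0.24811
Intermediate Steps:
k(q) = 1/(-228 + q)
R = 21 (R = 3 - 6*(-3) = 3 + 18 = 21)
(309*93 + R)/(-115906) + k(-148)/(3469 - 1*230430) = (309*93 + 21)/(-115906) + 1/((-228 - 148)*(3469 - 1*230430)) = (28737 + 21)*(-1/115906) + 1/((-376)*(3469 - 230430)) = 28758*(-1/115906) - 1/376/(-226961) = -14379/57953 - 1/376*(-1/226961) = -14379/57953 + 1/85337336 = -175295070913/706507804744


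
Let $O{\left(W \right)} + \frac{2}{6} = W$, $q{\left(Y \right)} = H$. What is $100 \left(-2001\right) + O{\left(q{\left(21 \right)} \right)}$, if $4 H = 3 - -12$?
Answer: $- \frac{2401159}{12} \approx -2.001 \cdot 10^{5}$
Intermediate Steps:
$H = \frac{15}{4}$ ($H = \frac{3 - -12}{4} = \frac{3 + 12}{4} = \frac{1}{4} \cdot 15 = \frac{15}{4} \approx 3.75$)
$q{\left(Y \right)} = \frac{15}{4}$
$O{\left(W \right)} = - \frac{1}{3} + W$
$100 \left(-2001\right) + O{\left(q{\left(21 \right)} \right)} = 100 \left(-2001\right) + \left(- \frac{1}{3} + \frac{15}{4}\right) = -200100 + \frac{41}{12} = - \frac{2401159}{12}$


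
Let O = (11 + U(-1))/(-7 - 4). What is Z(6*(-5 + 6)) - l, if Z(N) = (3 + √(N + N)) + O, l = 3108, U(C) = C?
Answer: -34165/11 + 2*√3 ≈ -3102.4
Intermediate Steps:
O = -10/11 (O = (11 - 1)/(-7 - 4) = 10/(-11) = 10*(-1/11) = -10/11 ≈ -0.90909)
Z(N) = 23/11 + √2*√N (Z(N) = (3 + √(N + N)) - 10/11 = (3 + √(2*N)) - 10/11 = (3 + √2*√N) - 10/11 = 23/11 + √2*√N)
Z(6*(-5 + 6)) - l = (23/11 + √2*√(6*(-5 + 6))) - 1*3108 = (23/11 + √2*√(6*1)) - 3108 = (23/11 + √2*√6) - 3108 = (23/11 + 2*√3) - 3108 = -34165/11 + 2*√3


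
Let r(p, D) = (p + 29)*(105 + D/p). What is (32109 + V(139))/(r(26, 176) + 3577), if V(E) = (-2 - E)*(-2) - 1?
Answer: 210535/63208 ≈ 3.3308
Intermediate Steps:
V(E) = 3 + 2*E (V(E) = (4 + 2*E) - 1 = 3 + 2*E)
r(p, D) = (29 + p)*(105 + D/p)
(32109 + V(139))/(r(26, 176) + 3577) = (32109 + (3 + 2*139))/((3045 + 176 + 105*26 + 29*176/26) + 3577) = (32109 + (3 + 278))/((3045 + 176 + 2730 + 29*176*(1/26)) + 3577) = (32109 + 281)/((3045 + 176 + 2730 + 2552/13) + 3577) = 32390/(79915/13 + 3577) = 32390/(126416/13) = 32390*(13/126416) = 210535/63208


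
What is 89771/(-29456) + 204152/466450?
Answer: -17930090819/6869875600 ≈ -2.6100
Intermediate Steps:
89771/(-29456) + 204152/466450 = 89771*(-1/29456) + 204152*(1/466450) = -89771/29456 + 102076/233225 = -17930090819/6869875600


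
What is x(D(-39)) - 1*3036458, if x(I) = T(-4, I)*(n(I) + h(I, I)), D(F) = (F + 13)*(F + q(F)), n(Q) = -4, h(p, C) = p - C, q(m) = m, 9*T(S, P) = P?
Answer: -9112078/3 ≈ -3.0374e+6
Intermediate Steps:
T(S, P) = P/9
D(F) = 2*F*(13 + F) (D(F) = (F + 13)*(F + F) = (13 + F)*(2*F) = 2*F*(13 + F))
x(I) = -4*I/9 (x(I) = (I/9)*(-4 + (I - I)) = (I/9)*(-4 + 0) = (I/9)*(-4) = -4*I/9)
x(D(-39)) - 1*3036458 = -8*(-39)*(13 - 39)/9 - 1*3036458 = -8*(-39)*(-26)/9 - 3036458 = -4/9*2028 - 3036458 = -2704/3 - 3036458 = -9112078/3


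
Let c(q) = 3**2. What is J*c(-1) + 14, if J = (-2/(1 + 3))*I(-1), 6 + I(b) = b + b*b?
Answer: 41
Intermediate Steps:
I(b) = -6 + b + b**2 (I(b) = -6 + (b + b*b) = -6 + (b + b**2) = -6 + b + b**2)
c(q) = 9
J = 3 (J = (-2/(1 + 3))*(-6 - 1 + (-1)**2) = (-2/4)*(-6 - 1 + 1) = -2*1/4*(-6) = -1/2*(-6) = 3)
J*c(-1) + 14 = 3*9 + 14 = 27 + 14 = 41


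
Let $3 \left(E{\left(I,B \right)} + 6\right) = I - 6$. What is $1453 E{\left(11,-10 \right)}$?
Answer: $- \frac{18889}{3} \approx -6296.3$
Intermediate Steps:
$E{\left(I,B \right)} = -8 + \frac{I}{3}$ ($E{\left(I,B \right)} = -6 + \frac{I - 6}{3} = -6 + \frac{-6 + I}{3} = -6 + \left(-2 + \frac{I}{3}\right) = -8 + \frac{I}{3}$)
$1453 E{\left(11,-10 \right)} = 1453 \left(-8 + \frac{1}{3} \cdot 11\right) = 1453 \left(-8 + \frac{11}{3}\right) = 1453 \left(- \frac{13}{3}\right) = - \frac{18889}{3}$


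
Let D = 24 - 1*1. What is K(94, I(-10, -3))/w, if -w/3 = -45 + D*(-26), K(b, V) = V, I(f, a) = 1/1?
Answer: 1/1929 ≈ 0.00051840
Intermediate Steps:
D = 23 (D = 24 - 1 = 23)
I(f, a) = 1
w = 1929 (w = -3*(-45 + 23*(-26)) = -3*(-45 - 598) = -3*(-643) = 1929)
K(94, I(-10, -3))/w = 1/1929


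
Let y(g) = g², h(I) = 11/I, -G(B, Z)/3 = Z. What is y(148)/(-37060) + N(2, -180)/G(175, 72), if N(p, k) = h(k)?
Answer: -42560993/72044640 ≈ -0.59076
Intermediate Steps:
G(B, Z) = -3*Z
N(p, k) = 11/k
y(148)/(-37060) + N(2, -180)/G(175, 72) = 148²/(-37060) + (11/(-180))/((-3*72)) = 21904*(-1/37060) + (11*(-1/180))/(-216) = -5476/9265 - 11/180*(-1/216) = -5476/9265 + 11/38880 = -42560993/72044640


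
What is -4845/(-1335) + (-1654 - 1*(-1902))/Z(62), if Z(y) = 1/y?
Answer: 1368787/89 ≈ 15380.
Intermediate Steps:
-4845/(-1335) + (-1654 - 1*(-1902))/Z(62) = -4845/(-1335) + (-1654 - 1*(-1902))/(1/62) = -4845*(-1/1335) + (-1654 + 1902)/(1/62) = 323/89 + 248*62 = 323/89 + 15376 = 1368787/89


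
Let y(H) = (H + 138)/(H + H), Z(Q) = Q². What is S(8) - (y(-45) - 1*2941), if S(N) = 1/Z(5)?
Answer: 441311/150 ≈ 2942.1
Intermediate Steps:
S(N) = 1/25 (S(N) = 1/(5²) = 1/25)
y(H) = (138 + H)/(2*H) (y(H) = (138 + H)/((2*H)) = (138 + H)*(1/(2*H)) = (138 + H)/(2*H))
S(8) - (y(-45) - 1*2941) = 1/25 - ((½)*(138 - 45)/(-45) - 1*2941) = 1/25 - ((½)*(-1/45)*93 - 2941) = 1/25 - (-31/30 - 2941) = 1/25 - 1*(-88261/30) = 1/25 + 88261/30 = 441311/150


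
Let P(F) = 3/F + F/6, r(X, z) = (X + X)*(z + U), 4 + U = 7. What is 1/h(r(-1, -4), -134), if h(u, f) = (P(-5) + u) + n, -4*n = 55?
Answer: -60/791 ≈ -0.075853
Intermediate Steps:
n = -55/4 (n = -1/4*55 = -55/4 ≈ -13.750)
U = 3 (U = -4 + 7 = 3)
r(X, z) = 2*X*(3 + z) (r(X, z) = (X + X)*(z + 3) = (2*X)*(3 + z) = 2*X*(3 + z))
P(F) = 3/F + F/6 (P(F) = 3/F + F*(1/6) = 3/F + F/6)
h(u, f) = -911/60 + u (h(u, f) = ((3/(-5) + (1/6)*(-5)) + u) - 55/4 = ((3*(-1/5) - 5/6) + u) - 55/4 = ((-3/5 - 5/6) + u) - 55/4 = (-43/30 + u) - 55/4 = -911/60 + u)
1/h(r(-1, -4), -134) = 1/(-911/60 + 2*(-1)*(3 - 4)) = 1/(-911/60 + 2*(-1)*(-1)) = 1/(-911/60 + 2) = 1/(-791/60) = -60/791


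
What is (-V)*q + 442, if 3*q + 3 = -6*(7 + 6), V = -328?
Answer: -8414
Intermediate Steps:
q = -27 (q = -1 + (-6*(7 + 6))/3 = -1 + (-6*13)/3 = -1 + (1/3)*(-78) = -1 - 26 = -27)
(-V)*q + 442 = -1*(-328)*(-27) + 442 = 328*(-27) + 442 = -8856 + 442 = -8414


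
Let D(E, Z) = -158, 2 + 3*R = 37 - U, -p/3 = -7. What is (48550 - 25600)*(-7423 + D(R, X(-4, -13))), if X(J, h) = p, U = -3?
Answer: -173983950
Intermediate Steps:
p = 21 (p = -3*(-7) = 21)
R = 38/3 (R = -2/3 + (37 - 1*(-3))/3 = -2/3 + (37 + 3)/3 = -2/3 + (1/3)*40 = -2/3 + 40/3 = 38/3 ≈ 12.667)
X(J, h) = 21
(48550 - 25600)*(-7423 + D(R, X(-4, -13))) = (48550 - 25600)*(-7423 - 158) = 22950*(-7581) = -173983950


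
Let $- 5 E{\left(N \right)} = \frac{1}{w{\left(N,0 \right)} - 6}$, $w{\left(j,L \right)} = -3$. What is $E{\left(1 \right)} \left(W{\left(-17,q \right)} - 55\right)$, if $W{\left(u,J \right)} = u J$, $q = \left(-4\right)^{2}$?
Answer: $- \frac{109}{15} \approx -7.2667$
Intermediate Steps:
$q = 16$
$E{\left(N \right)} = \frac{1}{45}$ ($E{\left(N \right)} = - \frac{1}{5 \left(-3 - 6\right)} = - \frac{1}{5 \left(-9\right)} = \left(- \frac{1}{5}\right) \left(- \frac{1}{9}\right) = \frac{1}{45}$)
$W{\left(u,J \right)} = J u$
$E{\left(1 \right)} \left(W{\left(-17,q \right)} - 55\right) = \frac{16 \left(-17\right) - 55}{45} = \frac{-272 - 55}{45} = \frac{1}{45} \left(-327\right) = - \frac{109}{15}$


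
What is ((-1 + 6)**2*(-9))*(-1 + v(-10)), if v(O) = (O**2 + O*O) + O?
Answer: -42525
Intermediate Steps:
v(O) = O + 2*O**2 (v(O) = (O**2 + O**2) + O = 2*O**2 + O = O + 2*O**2)
((-1 + 6)**2*(-9))*(-1 + v(-10)) = ((-1 + 6)**2*(-9))*(-1 - 10*(1 + 2*(-10))) = (5**2*(-9))*(-1 - 10*(1 - 20)) = (25*(-9))*(-1 - 10*(-19)) = -225*(-1 + 190) = -225*189 = -42525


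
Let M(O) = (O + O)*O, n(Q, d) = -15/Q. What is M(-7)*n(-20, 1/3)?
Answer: 147/2 ≈ 73.500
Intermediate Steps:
M(O) = 2*O**2 (M(O) = (2*O)*O = 2*O**2)
M(-7)*n(-20, 1/3) = (2*(-7)**2)*(-15/(-20)) = (2*49)*(-15*(-1/20)) = 98*(3/4) = 147/2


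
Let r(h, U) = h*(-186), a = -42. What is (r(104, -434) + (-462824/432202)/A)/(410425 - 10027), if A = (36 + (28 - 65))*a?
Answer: -43892764165/908527286079 ≈ -0.048312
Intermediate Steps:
r(h, U) = -186*h
A = 42 (A = (36 + (28 - 65))*(-42) = (36 - 37)*(-42) = -1*(-42) = 42)
(r(104, -434) + (-462824/432202)/A)/(410425 - 10027) = (-186*104 - 462824/432202/42)/(410425 - 10027) = (-19344 - 462824*1/432202*(1/42))/400398 = (-19344 - 231412/216101*1/42)*(1/400398) = (-19344 - 115706/4538121)*(1/400398) = -87785528330/4538121*1/400398 = -43892764165/908527286079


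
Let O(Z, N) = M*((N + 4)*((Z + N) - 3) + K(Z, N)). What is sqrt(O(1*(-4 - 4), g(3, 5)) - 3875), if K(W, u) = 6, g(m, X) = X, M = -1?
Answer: I*sqrt(3827) ≈ 61.863*I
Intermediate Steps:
O(Z, N) = -6 - (4 + N)*(-3 + N + Z) (O(Z, N) = -((N + 4)*((Z + N) - 3) + 6) = -((4 + N)*((N + Z) - 3) + 6) = -((4 + N)*(-3 + N + Z) + 6) = -(6 + (4 + N)*(-3 + N + Z)) = -6 - (4 + N)*(-3 + N + Z))
sqrt(O(1*(-4 - 4), g(3, 5)) - 3875) = sqrt((6 - 1*5 - 1*5**2 - 4*(-4 - 4) - 1*5*1*(-4 - 4)) - 3875) = sqrt((6 - 5 - 1*25 - 4*(-8) - 1*5*1*(-8)) - 3875) = sqrt((6 - 5 - 25 - 4*(-8) - 1*5*(-8)) - 3875) = sqrt((6 - 5 - 25 + 32 + 40) - 3875) = sqrt(48 - 3875) = sqrt(-3827) = I*sqrt(3827)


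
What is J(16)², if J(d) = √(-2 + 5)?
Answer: 3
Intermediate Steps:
J(d) = √3
J(16)² = (√3)² = 3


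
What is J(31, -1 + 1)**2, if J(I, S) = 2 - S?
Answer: 4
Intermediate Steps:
J(31, -1 + 1)**2 = (2 - (-1 + 1))**2 = (2 - 1*0)**2 = (2 + 0)**2 = 2**2 = 4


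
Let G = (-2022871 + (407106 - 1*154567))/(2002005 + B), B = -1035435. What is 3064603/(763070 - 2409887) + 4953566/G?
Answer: -1971228249631270184/728853208311 ≈ -2.7046e+6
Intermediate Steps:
G = -885166/483285 (G = (-2022871 + (407106 - 1*154567))/(2002005 - 1035435) = (-2022871 + (407106 - 154567))/966570 = (-2022871 + 252539)*(1/966570) = -1770332*1/966570 = -885166/483285 ≈ -1.8316)
3064603/(763070 - 2409887) + 4953566/G = 3064603/(763070 - 2409887) + 4953566/(-885166/483285) = 3064603/(-1646817) + 4953566*(-483285/885166) = 3064603*(-1/1646817) - 1196992072155/442583 = -3064603/1646817 - 1196992072155/442583 = -1971228249631270184/728853208311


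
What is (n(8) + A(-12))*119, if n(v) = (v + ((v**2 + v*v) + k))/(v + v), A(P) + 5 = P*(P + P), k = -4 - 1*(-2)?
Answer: 277389/8 ≈ 34674.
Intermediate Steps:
k = -2 (k = -4 + 2 = -2)
A(P) = -5 + 2*P**2 (A(P) = -5 + P*(P + P) = -5 + P*(2*P) = -5 + 2*P**2)
n(v) = (-2 + v + 2*v**2)/(2*v) (n(v) = (v + ((v**2 + v*v) - 2))/(v + v) = (v + ((v**2 + v**2) - 2))/((2*v)) = (v + (2*v**2 - 2))*(1/(2*v)) = (v + (-2 + 2*v**2))*(1/(2*v)) = (-2 + v + 2*v**2)*(1/(2*v)) = (-2 + v + 2*v**2)/(2*v))
(n(8) + A(-12))*119 = ((1/2 + 8 - 1/8) + (-5 + 2*(-12)**2))*119 = ((1/2 + 8 - 1*1/8) + (-5 + 2*144))*119 = ((1/2 + 8 - 1/8) + (-5 + 288))*119 = (67/8 + 283)*119 = (2331/8)*119 = 277389/8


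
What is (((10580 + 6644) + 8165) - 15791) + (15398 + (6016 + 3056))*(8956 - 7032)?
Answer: 47089878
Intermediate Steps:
(((10580 + 6644) + 8165) - 15791) + (15398 + (6016 + 3056))*(8956 - 7032) = ((17224 + 8165) - 15791) + (15398 + 9072)*1924 = (25389 - 15791) + 24470*1924 = 9598 + 47080280 = 47089878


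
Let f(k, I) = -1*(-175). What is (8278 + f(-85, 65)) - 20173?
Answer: -11720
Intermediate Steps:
f(k, I) = 175
(8278 + f(-85, 65)) - 20173 = (8278 + 175) - 20173 = 8453 - 20173 = -11720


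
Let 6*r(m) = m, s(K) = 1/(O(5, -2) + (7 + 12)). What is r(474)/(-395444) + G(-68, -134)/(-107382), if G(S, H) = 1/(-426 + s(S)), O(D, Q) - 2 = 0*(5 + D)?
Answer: -12645620481/63306102042260 ≈ -0.00019975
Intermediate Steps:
O(D, Q) = 2 (O(D, Q) = 2 + 0*(5 + D) = 2 + 0 = 2)
s(K) = 1/21 (s(K) = 1/(2 + (7 + 12)) = 1/(2 + 19) = 1/21)
G(S, H) = -21/8945 (G(S, H) = 1/(-426 + 1/21) = 1/(-8945/21) = -21/8945)
r(m) = m/6
r(474)/(-395444) + G(-68, -134)/(-107382) = ((1/6)*474)/(-395444) - 21/8945/(-107382) = 79*(-1/395444) - 21/8945*(-1/107382) = -79/395444 + 7/320177330 = -12645620481/63306102042260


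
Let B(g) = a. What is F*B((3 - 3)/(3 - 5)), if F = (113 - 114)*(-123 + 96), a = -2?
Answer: -54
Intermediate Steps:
B(g) = -2
F = 27 (F = -1*(-27) = 27)
F*B((3 - 3)/(3 - 5)) = 27*(-2) = -54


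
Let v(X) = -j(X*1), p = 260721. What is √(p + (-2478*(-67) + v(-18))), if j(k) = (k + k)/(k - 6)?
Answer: √1706982/2 ≈ 653.26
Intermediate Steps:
j(k) = 2*k/(-6 + k) (j(k) = (2*k)/(-6 + k) = 2*k/(-6 + k))
v(X) = -2*X/(-6 + X) (v(X) = -2*X*1/(-6 + X*1) = -2*X/(-6 + X))
√(p + (-2478*(-67) + v(-18))) = √(260721 + (-2478*(-67) - 2*(-18)/(-6 - 18))) = √(260721 + (166026 - 2*(-18)/(-24))) = √(260721 + (166026 - 2*(-18)*(-1/24))) = √(260721 + (166026 - 3/2)) = √(260721 + 332049/2) = √(853491/2) = √1706982/2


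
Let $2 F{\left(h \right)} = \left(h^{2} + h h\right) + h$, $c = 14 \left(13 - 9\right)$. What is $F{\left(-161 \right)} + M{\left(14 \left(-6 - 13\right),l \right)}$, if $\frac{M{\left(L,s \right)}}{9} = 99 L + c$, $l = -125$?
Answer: $- \frac{421323}{2} \approx -2.1066 \cdot 10^{5}$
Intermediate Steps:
$c = 56$ ($c = 14 \cdot 4 = 56$)
$F{\left(h \right)} = h^{2} + \frac{h}{2}$ ($F{\left(h \right)} = \frac{\left(h^{2} + h h\right) + h}{2} = \frac{\left(h^{2} + h^{2}\right) + h}{2} = \frac{2 h^{2} + h}{2} = \frac{h + 2 h^{2}}{2} = h^{2} + \frac{h}{2}$)
$M{\left(L,s \right)} = 504 + 891 L$ ($M{\left(L,s \right)} = 9 \left(99 L + 56\right) = 9 \left(56 + 99 L\right) = 504 + 891 L$)
$F{\left(-161 \right)} + M{\left(14 \left(-6 - 13\right),l \right)} = - 161 \left(\frac{1}{2} - 161\right) + \left(504 + 891 \cdot 14 \left(-6 - 13\right)\right) = \left(-161\right) \left(- \frac{321}{2}\right) + \left(504 + 891 \cdot 14 \left(-19\right)\right) = \frac{51681}{2} + \left(504 + 891 \left(-266\right)\right) = \frac{51681}{2} + \left(504 - 237006\right) = \frac{51681}{2} - 236502 = - \frac{421323}{2}$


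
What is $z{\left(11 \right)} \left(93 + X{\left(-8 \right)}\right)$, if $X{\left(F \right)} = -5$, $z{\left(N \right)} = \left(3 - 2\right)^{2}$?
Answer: $88$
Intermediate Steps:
$z{\left(N \right)} = 1$ ($z{\left(N \right)} = 1^{2} = 1$)
$z{\left(11 \right)} \left(93 + X{\left(-8 \right)}\right) = 1 \left(93 - 5\right) = 1 \cdot 88 = 88$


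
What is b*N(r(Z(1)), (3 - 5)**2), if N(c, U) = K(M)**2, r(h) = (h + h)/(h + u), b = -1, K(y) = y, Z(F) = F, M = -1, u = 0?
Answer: -1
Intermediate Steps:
r(h) = 2 (r(h) = (h + h)/(h + 0) = (2*h)/h = 2)
N(c, U) = 1 (N(c, U) = (-1)**2 = 1)
b*N(r(Z(1)), (3 - 5)**2) = -1*1 = -1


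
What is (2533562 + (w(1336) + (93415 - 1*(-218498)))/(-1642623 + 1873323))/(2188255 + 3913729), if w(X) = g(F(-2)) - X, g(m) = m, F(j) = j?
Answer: 7793240853/18769702784 ≈ 0.41520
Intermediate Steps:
w(X) = -2 - X
(2533562 + (w(1336) + (93415 - 1*(-218498)))/(-1642623 + 1873323))/(2188255 + 3913729) = (2533562 + ((-2 - 1*1336) + (93415 - 1*(-218498)))/(-1642623 + 1873323))/(2188255 + 3913729) = (2533562 + ((-2 - 1336) + (93415 + 218498))/230700)/6101984 = (2533562 + (-1338 + 311913)*(1/230700))*(1/6101984) = (2533562 + 310575*(1/230700))*(1/6101984) = (2533562 + 4141/3076)*(1/6101984) = (7793240853/3076)*(1/6101984) = 7793240853/18769702784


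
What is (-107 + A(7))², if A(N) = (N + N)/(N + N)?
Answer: 11236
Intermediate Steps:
A(N) = 1 (A(N) = (2*N)/((2*N)) = (2*N)*(1/(2*N)) = 1)
(-107 + A(7))² = (-107 + 1)² = (-106)² = 11236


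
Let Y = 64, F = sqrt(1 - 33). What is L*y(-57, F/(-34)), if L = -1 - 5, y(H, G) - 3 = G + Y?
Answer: -402 + 12*I*sqrt(2)/17 ≈ -402.0 + 0.99827*I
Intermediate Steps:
F = 4*I*sqrt(2) (F = sqrt(-32) = 4*I*sqrt(2) ≈ 5.6569*I)
y(H, G) = 67 + G (y(H, G) = 3 + (G + 64) = 3 + (64 + G) = 67 + G)
L = -6
L*y(-57, F/(-34)) = -6*(67 + (4*I*sqrt(2))/(-34)) = -6*(67 + (4*I*sqrt(2))*(-1/34)) = -6*(67 - 2*I*sqrt(2)/17) = -402 + 12*I*sqrt(2)/17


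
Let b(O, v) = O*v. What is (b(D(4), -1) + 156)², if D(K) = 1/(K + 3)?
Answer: 1190281/49 ≈ 24291.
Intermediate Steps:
D(K) = 1/(3 + K)
(b(D(4), -1) + 156)² = (-1/(3 + 4) + 156)² = (-1/7 + 156)² = ((⅐)*(-1) + 156)² = (-⅐ + 156)² = (1091/7)² = 1190281/49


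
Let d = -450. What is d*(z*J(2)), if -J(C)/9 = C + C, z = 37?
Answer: 599400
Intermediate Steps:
J(C) = -18*C (J(C) = -9*(C + C) = -18*C)
d*(z*J(2)) = -16650*(-18*2) = -16650*(-36) = -450*(-1332) = 599400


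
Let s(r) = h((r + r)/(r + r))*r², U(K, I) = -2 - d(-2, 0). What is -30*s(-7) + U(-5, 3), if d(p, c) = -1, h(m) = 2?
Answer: -2941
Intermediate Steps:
U(K, I) = -1 (U(K, I) = -2 - 1*(-1) = -2 + 1 = -1)
s(r) = 2*r²
-30*s(-7) + U(-5, 3) = -60*(-7)² - 1 = -60*49 - 1 = -30*98 - 1 = -2940 - 1 = -2941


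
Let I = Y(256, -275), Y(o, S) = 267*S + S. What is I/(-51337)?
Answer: 6700/4667 ≈ 1.4356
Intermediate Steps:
Y(o, S) = 268*S
I = -73700 (I = 268*(-275) = -73700)
I/(-51337) = -73700/(-51337) = -73700*(-1/51337) = 6700/4667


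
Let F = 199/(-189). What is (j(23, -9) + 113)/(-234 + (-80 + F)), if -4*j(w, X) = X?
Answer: -87129/238180 ≈ -0.36581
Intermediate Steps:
j(w, X) = -X/4
F = -199/189 (F = 199*(-1/189) = -199/189 ≈ -1.0529)
(j(23, -9) + 113)/(-234 + (-80 + F)) = (-¼*(-9) + 113)/(-234 + (-80 - 199/189)) = (9/4 + 113)/(-234 - 15319/189) = 461/(4*(-59545/189)) = (461/4)*(-189/59545) = -87129/238180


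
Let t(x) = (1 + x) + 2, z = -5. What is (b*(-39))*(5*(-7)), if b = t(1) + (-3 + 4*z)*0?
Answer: 5460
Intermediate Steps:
t(x) = 3 + x
b = 4 (b = (3 + 1) + (-3 + 4*(-5))*0 = 4 + (-3 - 20)*0 = 4 - 23*0 = 4 + 0 = 4)
(b*(-39))*(5*(-7)) = (4*(-39))*(5*(-7)) = -156*(-35) = 5460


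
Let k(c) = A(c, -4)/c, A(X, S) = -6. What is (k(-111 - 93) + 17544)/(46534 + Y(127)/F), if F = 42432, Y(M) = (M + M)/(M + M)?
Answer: 744428256/1974530689 ≈ 0.37702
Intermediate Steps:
Y(M) = 1 (Y(M) = (2*M)/((2*M)) = (2*M)*(1/(2*M)) = 1)
k(c) = -6/c
(k(-111 - 93) + 17544)/(46534 + Y(127)/F) = (-6/(-111 - 93) + 17544)/(46534 + 1/42432) = (-6/(-204) + 17544)/(46534 + 1*(1/42432)) = (-6*(-1/204) + 17544)/(46534 + 1/42432) = (1/34 + 17544)/(1974530689/42432) = (596497/34)*(42432/1974530689) = 744428256/1974530689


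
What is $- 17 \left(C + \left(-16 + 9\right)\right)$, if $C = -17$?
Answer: $408$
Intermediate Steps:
$- 17 \left(C + \left(-16 + 9\right)\right) = - 17 \left(-17 + \left(-16 + 9\right)\right) = - 17 \left(-17 - 7\right) = \left(-17\right) \left(-24\right) = 408$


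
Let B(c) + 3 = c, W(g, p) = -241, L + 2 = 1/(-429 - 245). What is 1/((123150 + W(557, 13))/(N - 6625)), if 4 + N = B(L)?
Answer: -4471317/82840666 ≈ -0.053975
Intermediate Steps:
L = -1349/674 (L = -2 + 1/(-429 - 245) = -2 + 1/(-674) = -2 - 1/674 = -1349/674 ≈ -2.0015)
B(c) = -3 + c
N = -6067/674 (N = -4 + (-3 - 1349/674) = -4 - 3371/674 = -6067/674 ≈ -9.0015)
1/((123150 + W(557, 13))/(N - 6625)) = 1/((123150 - 241)/(-6067/674 - 6625)) = 1/(122909/(-4471317/674)) = 1/(122909*(-674/4471317)) = 1/(-82840666/4471317) = -4471317/82840666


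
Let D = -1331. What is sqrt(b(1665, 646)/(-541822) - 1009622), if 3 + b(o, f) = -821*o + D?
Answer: I*sqrt(296395079238218670)/541822 ≈ 1004.8*I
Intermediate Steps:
b(o, f) = -1334 - 821*o (b(o, f) = -3 + (-821*o - 1331) = -3 + (-1331 - 821*o) = -1334 - 821*o)
sqrt(b(1665, 646)/(-541822) - 1009622) = sqrt((-1334 - 821*1665)/(-541822) - 1009622) = sqrt((-1334 - 1366965)*(-1/541822) - 1009622) = sqrt(-1368299*(-1/541822) - 1009622) = sqrt(1368299/541822 - 1009622) = sqrt(-547034042985/541822) = I*sqrt(296395079238218670)/541822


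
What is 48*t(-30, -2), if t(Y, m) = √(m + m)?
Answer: 96*I ≈ 96.0*I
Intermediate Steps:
t(Y, m) = √2*√m (t(Y, m) = √(2*m) = √2*√m)
48*t(-30, -2) = 48*(√2*√(-2)) = 48*(√2*(I*√2)) = 48*(2*I) = 96*I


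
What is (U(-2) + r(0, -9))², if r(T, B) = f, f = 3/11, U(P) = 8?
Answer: 8281/121 ≈ 68.438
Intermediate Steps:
f = 3/11 (f = 3*(1/11) = 3/11 ≈ 0.27273)
r(T, B) = 3/11
(U(-2) + r(0, -9))² = (8 + 3/11)² = (91/11)² = 8281/121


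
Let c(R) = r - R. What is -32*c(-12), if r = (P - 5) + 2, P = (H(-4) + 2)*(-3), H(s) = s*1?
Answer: -480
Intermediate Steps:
H(s) = s
P = 6 (P = (-4 + 2)*(-3) = -2*(-3) = 6)
r = 3 (r = (6 - 5) + 2 = 1 + 2 = 3)
c(R) = 3 - R
-32*c(-12) = -32*(3 - 1*(-12)) = -32*(3 + 12) = -32*15 = -480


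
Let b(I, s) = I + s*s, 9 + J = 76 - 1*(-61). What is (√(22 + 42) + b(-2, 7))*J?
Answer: 7040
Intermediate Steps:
J = 128 (J = -9 + (76 - 1*(-61)) = -9 + (76 + 61) = -9 + 137 = 128)
b(I, s) = I + s²
(√(22 + 42) + b(-2, 7))*J = (√(22 + 42) + (-2 + 7²))*128 = (√64 + (-2 + 49))*128 = (8 + 47)*128 = 55*128 = 7040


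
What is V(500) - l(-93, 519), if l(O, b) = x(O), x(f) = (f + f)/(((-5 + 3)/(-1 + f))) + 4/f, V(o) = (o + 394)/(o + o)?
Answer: 406546571/46500 ≈ 8742.9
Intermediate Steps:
V(o) = (394 + o)/(2*o) (V(o) = (394 + o)/((2*o)) = (394 + o)*(1/(2*o)) = (394 + o)/(2*o))
x(f) = 4/f + 2*f*(1/2 - f/2) (x(f) = (2*f)/((-2/(-1 + f))) + 4/f = (2*f)*(1/2 - f/2) + 4/f = 2*f*(1/2 - f/2) + 4/f = 4/f + 2*f*(1/2 - f/2))
l(O, b) = O - O**2 + 4/O
V(500) - l(-93, 519) = (1/2)*(394 + 500)/500 - (-93 - 1*(-93)**2 + 4/(-93)) = (1/2)*(1/500)*894 - (-93 - 1*8649 + 4*(-1/93)) = 447/500 - (-93 - 8649 - 4/93) = 447/500 - 1*(-813010/93) = 447/500 + 813010/93 = 406546571/46500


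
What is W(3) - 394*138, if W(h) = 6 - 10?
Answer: -54376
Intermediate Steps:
W(h) = -4
W(3) - 394*138 = -4 - 394*138 = -4 - 54372 = -54376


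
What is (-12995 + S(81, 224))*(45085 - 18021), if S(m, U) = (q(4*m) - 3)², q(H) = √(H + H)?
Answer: -333915632 - 2922912*√2 ≈ -3.3805e+8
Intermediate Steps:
q(H) = √2*√H (q(H) = √(2*H) = √2*√H)
S(m, U) = (-3 + 2*√2*√m)² (S(m, U) = (√2*√(4*m) - 3)² = (√2*(2*√m) - 3)² = (2*√2*√m - 3)² = (-3 + 2*√2*√m)²)
(-12995 + S(81, 224))*(45085 - 18021) = (-12995 + (-3 + 2*√2*√81)²)*(45085 - 18021) = (-12995 + (-3 + 2*√2*9)²)*27064 = (-12995 + (-3 + 18*√2)²)*27064 = -351696680 + 27064*(-3 + 18*√2)²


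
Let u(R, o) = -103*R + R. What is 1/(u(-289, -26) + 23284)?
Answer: 1/52762 ≈ 1.8953e-5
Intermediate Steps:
u(R, o) = -102*R
1/(u(-289, -26) + 23284) = 1/(-102*(-289) + 23284) = 1/(29478 + 23284) = 1/52762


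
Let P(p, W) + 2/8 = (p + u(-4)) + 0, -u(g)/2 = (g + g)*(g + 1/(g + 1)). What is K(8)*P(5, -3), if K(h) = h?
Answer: -1550/3 ≈ -516.67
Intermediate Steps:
u(g) = -4*g*(g + 1/(1 + g)) (u(g) = -2*(g + g)*(g + 1/(g + 1)) = -2*2*g*(g + 1/(1 + g)) = -4*g*(g + 1/(1 + g)))
P(p, W) = -835/12 + p (P(p, W) = -¼ + ((p - 4*(-4)*(1 - 4 + (-4)²)/(1 - 4)) + 0) = -¼ + ((p - 4*(-4)*(1 - 4 + 16)/(-3)) + 0) = -¼ + ((p - 4*(-4)*(-⅓)*13) + 0) = -¼ + ((p - 208/3) + 0) = -¼ + ((-208/3 + p) + 0) = -¼ + (-208/3 + p) = -835/12 + p)
K(8)*P(5, -3) = 8*(-835/12 + 5) = 8*(-775/12) = -1550/3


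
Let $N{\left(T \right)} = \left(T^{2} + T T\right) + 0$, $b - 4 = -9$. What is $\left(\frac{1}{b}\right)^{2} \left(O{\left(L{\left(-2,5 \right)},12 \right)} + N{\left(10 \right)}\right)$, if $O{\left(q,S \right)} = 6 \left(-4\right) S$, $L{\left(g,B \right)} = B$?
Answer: $- \frac{88}{25} \approx -3.52$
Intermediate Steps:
$b = -5$ ($b = 4 - 9 = -5$)
$N{\left(T \right)} = 2 T^{2}$ ($N{\left(T \right)} = \left(T^{2} + T^{2}\right) + 0 = 2 T^{2} + 0 = 2 T^{2}$)
$O{\left(q,S \right)} = - 24 S$
$\left(\frac{1}{b}\right)^{2} \left(O{\left(L{\left(-2,5 \right)},12 \right)} + N{\left(10 \right)}\right) = \left(\frac{1}{-5}\right)^{2} \left(\left(-24\right) 12 + 2 \cdot 10^{2}\right) = \left(- \frac{1}{5}\right)^{2} \left(-288 + 2 \cdot 100\right) = \frac{-288 + 200}{25} = \frac{1}{25} \left(-88\right) = - \frac{88}{25}$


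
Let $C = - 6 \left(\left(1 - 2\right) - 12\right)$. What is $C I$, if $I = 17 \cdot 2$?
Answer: $2652$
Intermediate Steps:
$I = 34$
$C = 78$ ($C = - 6 \left(\left(1 - 2\right) - 12\right) = - 6 \left(-1 - 12\right) = \left(-6\right) \left(-13\right) = 78$)
$C I = 78 \cdot 34 = 2652$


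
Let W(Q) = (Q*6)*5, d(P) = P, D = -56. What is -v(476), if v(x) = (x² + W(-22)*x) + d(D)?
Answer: 87640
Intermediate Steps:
W(Q) = 30*Q (W(Q) = (6*Q)*5 = 30*Q)
v(x) = -56 + x² - 660*x (v(x) = (x² + (30*(-22))*x) - 56 = (x² - 660*x) - 56 = -56 + x² - 660*x)
-v(476) = -(-56 + 476² - 660*476) = -(-56 + 226576 - 314160) = -1*(-87640) = 87640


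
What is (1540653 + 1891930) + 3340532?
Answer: 6773115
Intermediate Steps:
(1540653 + 1891930) + 3340532 = 3432583 + 3340532 = 6773115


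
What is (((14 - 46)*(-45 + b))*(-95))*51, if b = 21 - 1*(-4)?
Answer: -3100800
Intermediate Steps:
b = 25 (b = 21 + 4 = 25)
(((14 - 46)*(-45 + b))*(-95))*51 = (((14 - 46)*(-45 + 25))*(-95))*51 = (-32*(-20)*(-95))*51 = (640*(-95))*51 = -60800*51 = -3100800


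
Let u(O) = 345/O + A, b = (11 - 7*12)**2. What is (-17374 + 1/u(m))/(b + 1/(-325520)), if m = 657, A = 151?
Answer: -11729677755965/3597759667846 ≈ -3.2603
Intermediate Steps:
b = 5329 (b = (11 - 84)**2 = (-73)**2 = 5329)
u(O) = 151 + 345/O (u(O) = 345/O + 151 = 151 + 345/O)
(-17374 + 1/u(m))/(b + 1/(-325520)) = (-17374 + 1/(151 + 345/657))/(5329 + 1/(-325520)) = (-17374 + 1/(151 + 345*(1/657)))/(5329 - 1/325520) = (-17374 + 1/(151 + 115/219))/(1734696079/325520) = (-17374 + 1/(33184/219))*(325520/1734696079) = (-17374 + 219/33184)*(325520/1734696079) = -576538597/33184*325520/1734696079 = -11729677755965/3597759667846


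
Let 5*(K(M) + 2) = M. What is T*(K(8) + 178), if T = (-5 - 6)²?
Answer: 107448/5 ≈ 21490.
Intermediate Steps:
K(M) = -2 + M/5
T = 121 (T = (-11)² = 121)
T*(K(8) + 178) = 121*((-2 + (⅕)*8) + 178) = 121*((-2 + 8/5) + 178) = 121*(-⅖ + 178) = 121*(888/5) = 107448/5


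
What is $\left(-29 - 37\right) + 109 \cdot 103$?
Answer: $11161$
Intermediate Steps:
$\left(-29 - 37\right) + 109 \cdot 103 = \left(-29 - 37\right) + 11227 = -66 + 11227 = 11161$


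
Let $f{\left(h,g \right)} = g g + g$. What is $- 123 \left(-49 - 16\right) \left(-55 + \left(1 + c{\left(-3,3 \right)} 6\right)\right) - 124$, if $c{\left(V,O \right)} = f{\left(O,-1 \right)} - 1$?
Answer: $-479824$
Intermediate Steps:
$f{\left(h,g \right)} = g + g^{2}$ ($f{\left(h,g \right)} = g^{2} + g = g + g^{2}$)
$c{\left(V,O \right)} = -1$ ($c{\left(V,O \right)} = - (1 - 1) - 1 = \left(-1\right) 0 - 1 = 0 - 1 = -1$)
$- 123 \left(-49 - 16\right) \left(-55 + \left(1 + c{\left(-3,3 \right)} 6\right)\right) - 124 = - 123 \left(-49 - 16\right) \left(-55 + \left(1 - 6\right)\right) - 124 = - 123 \left(- 65 \left(-55 + \left(1 - 6\right)\right)\right) - 124 = - 123 \left(- 65 \left(-55 - 5\right)\right) - 124 = - 123 \left(\left(-65\right) \left(-60\right)\right) - 124 = \left(-123\right) 3900 - 124 = -479700 - 124 = -479824$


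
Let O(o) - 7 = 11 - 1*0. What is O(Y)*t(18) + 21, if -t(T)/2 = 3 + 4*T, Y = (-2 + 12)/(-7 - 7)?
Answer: -2679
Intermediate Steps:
Y = -5/7 (Y = 10/(-14) = 10*(-1/14) = -5/7 ≈ -0.71429)
O(o) = 18 (O(o) = 7 + (11 - 1*0) = 7 + (11 + 0) = 7 + 11 = 18)
t(T) = -6 - 8*T (t(T) = -2*(3 + 4*T) = -6 - 8*T)
O(Y)*t(18) + 21 = 18*(-6 - 8*18) + 21 = 18*(-6 - 144) + 21 = 18*(-150) + 21 = -2700 + 21 = -2679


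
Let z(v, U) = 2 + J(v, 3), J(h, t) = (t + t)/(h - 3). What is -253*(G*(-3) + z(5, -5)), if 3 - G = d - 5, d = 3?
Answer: 2530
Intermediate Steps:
J(h, t) = 2*t/(-3 + h) (J(h, t) = (2*t)/(-3 + h) = 2*t/(-3 + h))
z(v, U) = 2 + 6/(-3 + v) (z(v, U) = 2 + 2*3/(-3 + v) = 2 + 6/(-3 + v))
G = 5 (G = 3 - (3 - 5) = 3 - 1*(-2) = 3 + 2 = 5)
-253*(G*(-3) + z(5, -5)) = -253*(5*(-3) + 2*5/(-3 + 5)) = -253*(-15 + 2*5/2) = -253*(-15 + 2*5*(½)) = -253*(-15 + 5) = -253*(-10) = 2530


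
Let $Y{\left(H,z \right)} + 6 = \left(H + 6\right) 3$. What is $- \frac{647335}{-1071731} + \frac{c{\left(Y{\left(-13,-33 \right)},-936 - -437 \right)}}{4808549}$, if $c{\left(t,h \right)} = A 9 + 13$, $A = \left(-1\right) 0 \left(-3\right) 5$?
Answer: $\frac{135337217366}{224063957753} \approx 0.60401$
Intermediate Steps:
$A = 0$ ($A = 0 \left(-3\right) 5 = 0 \cdot 5 = 0$)
$Y{\left(H,z \right)} = 12 + 3 H$ ($Y{\left(H,z \right)} = -6 + \left(H + 6\right) 3 = -6 + \left(6 + H\right) 3 = -6 + \left(18 + 3 H\right) = 12 + 3 H$)
$c{\left(t,h \right)} = 13$ ($c{\left(t,h \right)} = 0 \cdot 9 + 13 = 0 + 13 = 13$)
$- \frac{647335}{-1071731} + \frac{c{\left(Y{\left(-13,-33 \right)},-936 - -437 \right)}}{4808549} = - \frac{647335}{-1071731} + \frac{13}{4808549} = \left(-647335\right) \left(- \frac{1}{1071731}\right) + 13 \cdot \frac{1}{4808549} = \frac{28145}{46597} + \frac{13}{4808549} = \frac{135337217366}{224063957753}$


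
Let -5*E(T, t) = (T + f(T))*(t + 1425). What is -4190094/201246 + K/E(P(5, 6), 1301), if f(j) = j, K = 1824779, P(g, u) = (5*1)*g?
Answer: -80241906179/914327660 ≈ -87.760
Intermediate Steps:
P(g, u) = 5*g
E(T, t) = -2*T*(1425 + t)/5 (E(T, t) = -(T + T)*(t + 1425)/5 = -2*T*(1425 + t)/5)
-4190094/201246 + K/E(P(5, 6), 1301) = -4190094/201246 + 1824779/((2*(5*5)*(-1425 - 1*1301)/5)) = -4190094*1/201246 + 1824779/(((2/5)*25*(-1425 - 1301))) = -698349/33541 + 1824779/(((2/5)*25*(-2726))) = -698349/33541 + 1824779/(-27260) = -698349/33541 + 1824779*(-1/27260) = -698349/33541 - 1824779/27260 = -80241906179/914327660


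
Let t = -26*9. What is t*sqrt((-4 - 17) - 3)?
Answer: -468*I*sqrt(6) ≈ -1146.4*I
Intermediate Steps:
t = -234
t*sqrt((-4 - 17) - 3) = -234*sqrt((-4 - 17) - 3) = -234*sqrt(-21 - 3) = -468*I*sqrt(6)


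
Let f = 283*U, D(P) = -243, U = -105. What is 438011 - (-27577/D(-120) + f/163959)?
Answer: 5815578730603/13280679 ≈ 4.3790e+5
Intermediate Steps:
f = -29715 (f = 283*(-105) = -29715)
438011 - (-27577/D(-120) + f/163959) = 438011 - (-27577/(-243) - 29715/163959) = 438011 - (-27577*(-1/243) - 29715*1/163959) = 438011 - (27577/243 - 9905/54653) = 438011 - 1*1504758866/13280679 = 438011 - 1504758866/13280679 = 5815578730603/13280679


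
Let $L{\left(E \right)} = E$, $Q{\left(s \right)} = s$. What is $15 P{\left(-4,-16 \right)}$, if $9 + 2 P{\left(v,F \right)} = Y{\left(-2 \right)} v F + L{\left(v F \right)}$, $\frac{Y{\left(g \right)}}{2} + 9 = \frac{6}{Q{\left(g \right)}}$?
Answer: $- \frac{22215}{2} \approx -11108.0$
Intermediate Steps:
$Y{\left(g \right)} = -18 + \frac{12}{g}$ ($Y{\left(g \right)} = -18 + 2 \frac{6}{g} = -18 + \frac{12}{g}$)
$P{\left(v,F \right)} = - \frac{9}{2} - \frac{23 F v}{2}$ ($P{\left(v,F \right)} = - \frac{9}{2} + \frac{\left(-18 + \frac{12}{-2}\right) v F + v F}{2} = - \frac{9}{2} + \frac{\left(-18 + 12 \left(- \frac{1}{2}\right)\right) v F + F v}{2} = - \frac{9}{2} + \frac{\left(-18 - 6\right) v F + F v}{2} = - \frac{9}{2} + \frac{- 24 v F + F v}{2} = - \frac{9}{2} + \frac{- 24 F v + F v}{2} = - \frac{9}{2} + \frac{\left(-23\right) F v}{2} = - \frac{9}{2} - \frac{23 F v}{2}$)
$15 P{\left(-4,-16 \right)} = 15 \left(- \frac{9}{2} - \left(-184\right) \left(-4\right)\right) = 15 \left(- \frac{9}{2} - 736\right) = 15 \left(- \frac{1481}{2}\right) = - \frac{22215}{2}$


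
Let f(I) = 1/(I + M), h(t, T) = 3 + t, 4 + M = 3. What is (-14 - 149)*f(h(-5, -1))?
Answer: 163/3 ≈ 54.333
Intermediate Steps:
M = -1 (M = -4 + 3 = -1)
f(I) = 1/(-1 + I) (f(I) = 1/(I - 1) = 1/(-1 + I))
(-14 - 149)*f(h(-5, -1)) = (-14 - 149)/(-1 + (3 - 5)) = -163/(-1 - 2) = -163/(-3) = -163*(-1/3) = 163/3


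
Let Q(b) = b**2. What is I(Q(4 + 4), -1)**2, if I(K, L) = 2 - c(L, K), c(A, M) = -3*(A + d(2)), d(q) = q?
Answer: 25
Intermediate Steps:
c(A, M) = -6 - 3*A (c(A, M) = -3*(A + 2) = -3*(2 + A) = -6 - 3*A)
I(K, L) = 8 + 3*L (I(K, L) = 2 - (-6 - 3*L) = 2 + (6 + 3*L) = 8 + 3*L)
I(Q(4 + 4), -1)**2 = (8 + 3*(-1))**2 = (8 - 3)**2 = 5**2 = 25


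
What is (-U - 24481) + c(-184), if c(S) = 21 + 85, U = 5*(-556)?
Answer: -21595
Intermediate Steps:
U = -2780
c(S) = 106
(-U - 24481) + c(-184) = (-1*(-2780) - 24481) + 106 = (2780 - 24481) + 106 = -21701 + 106 = -21595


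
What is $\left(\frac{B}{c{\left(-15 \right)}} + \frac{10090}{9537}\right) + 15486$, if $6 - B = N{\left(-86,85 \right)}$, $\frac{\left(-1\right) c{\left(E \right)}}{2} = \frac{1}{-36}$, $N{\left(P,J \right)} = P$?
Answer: $\frac{163493344}{9537} \approx 17143.0$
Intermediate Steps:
$c{\left(E \right)} = \frac{1}{18}$ ($c{\left(E \right)} = - \frac{2}{-36} = \left(-2\right) \left(- \frac{1}{36}\right) = \frac{1}{18}$)
$B = 92$ ($B = 6 - -86 = 6 + 86 = 92$)
$\left(\frac{B}{c{\left(-15 \right)}} + \frac{10090}{9537}\right) + 15486 = \left(92 \frac{1}{\frac{1}{18}} + \frac{10090}{9537}\right) + 15486 = \left(92 \cdot 18 + 10090 \cdot \frac{1}{9537}\right) + 15486 = \left(1656 + \frac{10090}{9537}\right) + 15486 = \frac{15803362}{9537} + 15486 = \frac{163493344}{9537}$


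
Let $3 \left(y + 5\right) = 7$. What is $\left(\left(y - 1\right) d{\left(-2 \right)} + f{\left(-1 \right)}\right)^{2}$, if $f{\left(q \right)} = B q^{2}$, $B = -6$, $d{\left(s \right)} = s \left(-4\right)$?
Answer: $\frac{11236}{9} \approx 1248.4$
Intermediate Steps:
$d{\left(s \right)} = - 4 s$
$y = - \frac{8}{3}$ ($y = -5 + \frac{1}{3} \cdot 7 = -5 + \frac{7}{3} = - \frac{8}{3} \approx -2.6667$)
$f{\left(q \right)} = - 6 q^{2}$
$\left(\left(y - 1\right) d{\left(-2 \right)} + f{\left(-1 \right)}\right)^{2} = \left(\left(- \frac{8}{3} - 1\right) \left(\left(-4\right) \left(-2\right)\right) - 6 \left(-1\right)^{2}\right)^{2} = \left(\left(- \frac{11}{3}\right) 8 - 6\right)^{2} = \left(- \frac{88}{3} - 6\right)^{2} = \left(- \frac{106}{3}\right)^{2} = \frac{11236}{9}$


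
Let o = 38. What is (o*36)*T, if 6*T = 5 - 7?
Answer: -456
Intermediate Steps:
T = -1/3 (T = (5 - 7)/6 = (1/6)*(-2) = -1/3 ≈ -0.33333)
(o*36)*T = (38*36)*(-1/3) = 1368*(-1/3) = -456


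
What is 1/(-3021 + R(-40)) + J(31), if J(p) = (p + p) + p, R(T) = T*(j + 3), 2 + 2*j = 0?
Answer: 288392/3101 ≈ 93.000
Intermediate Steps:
j = -1 (j = -1 + (1/2)*0 = -1 + 0 = -1)
R(T) = 2*T (R(T) = T*(-1 + 3) = T*2 = 2*T)
J(p) = 3*p (J(p) = 2*p + p = 3*p)
1/(-3021 + R(-40)) + J(31) = 1/(-3021 + 2*(-40)) + 3*31 = 1/(-3021 - 80) + 93 = 1/(-3101) + 93 = -1/3101 + 93 = 288392/3101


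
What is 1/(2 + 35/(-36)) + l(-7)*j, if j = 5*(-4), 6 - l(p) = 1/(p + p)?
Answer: -31198/259 ≈ -120.46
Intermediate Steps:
l(p) = 6 - 1/(2*p) (l(p) = 6 - 1/(p + p) = 6 - 1/(2*p))
j = -20
1/(2 + 35/(-36)) + l(-7)*j = 1/(2 + 35/(-36)) + (6 - ½/(-7))*(-20) = 1/(2 + 35*(-1/36)) + (6 - ½*(-⅐))*(-20) = 1/(2 - 35/36) + (6 + 1/14)*(-20) = 1/(37/36) + (85/14)*(-20) = 36/37 - 850/7 = -31198/259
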